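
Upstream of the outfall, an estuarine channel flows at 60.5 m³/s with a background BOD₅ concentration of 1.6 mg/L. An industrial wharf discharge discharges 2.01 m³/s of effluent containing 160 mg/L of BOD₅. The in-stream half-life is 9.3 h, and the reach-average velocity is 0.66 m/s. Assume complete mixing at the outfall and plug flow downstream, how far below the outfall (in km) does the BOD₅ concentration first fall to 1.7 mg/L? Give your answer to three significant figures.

43.7 km

Mass balance: C = (60.50·1.600 + 2.010·160.0) / 62.51 = 418.4/62.51 = 6.693 mg/L.
Half-life 9.3 h → k = ln 2 / 9.3 = 0.07453 h⁻¹ = 1.789 d⁻¹.
Set 6.693·exp(−k·t) = 1.7 → t = ln(6.693/1.7)/k = 66200 s = 18.39 h.
Distance = v·t = 0.66·66200 = 43690 m = 43.69 km.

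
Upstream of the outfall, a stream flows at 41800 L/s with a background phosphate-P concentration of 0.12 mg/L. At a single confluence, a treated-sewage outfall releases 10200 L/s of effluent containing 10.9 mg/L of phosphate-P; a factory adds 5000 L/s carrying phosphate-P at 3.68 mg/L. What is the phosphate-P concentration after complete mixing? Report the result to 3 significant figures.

2.36 mg/L

Conservation of mass: C = (41800·0.1200 + 10200·10.90 + 5000·3.680) / 57000 = 134600/57000 = 2.361 mg/L.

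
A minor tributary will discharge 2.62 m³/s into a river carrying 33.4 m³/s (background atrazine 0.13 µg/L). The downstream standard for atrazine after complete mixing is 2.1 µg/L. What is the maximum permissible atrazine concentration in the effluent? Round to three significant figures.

At the limit, (Qr·Cr + Qe·Cₑ)/(Qr + Qe) = 2.1:
Cₑ = (36.02·2.1 − 33.40·0.1300) / 2.620 = 27.21 µg/L.

27.2 µg/L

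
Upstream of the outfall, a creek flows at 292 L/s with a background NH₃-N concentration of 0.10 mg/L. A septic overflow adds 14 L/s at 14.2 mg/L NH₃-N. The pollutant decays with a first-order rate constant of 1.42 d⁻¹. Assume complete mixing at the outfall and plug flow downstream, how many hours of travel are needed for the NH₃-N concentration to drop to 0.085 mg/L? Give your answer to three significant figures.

36.7 h

Mixed concentration C = ΣQC/ΣQ = (292.0·0.1000 + 14.00·14.20) / 306.0 = 228.0/306.0 = 0.7451 mg/L.
0.7451·exp(−k·t) = 0.085 → t = ln(0.7451/0.085)/k = 132100 s = 36.69 h.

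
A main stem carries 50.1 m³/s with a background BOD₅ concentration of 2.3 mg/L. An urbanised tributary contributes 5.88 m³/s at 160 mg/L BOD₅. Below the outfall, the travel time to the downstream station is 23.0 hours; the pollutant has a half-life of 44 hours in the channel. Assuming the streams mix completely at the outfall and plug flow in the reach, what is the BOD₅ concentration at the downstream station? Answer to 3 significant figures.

13.1 mg/L

Flow-weighted average: C = (50.10·2.300 + 5.880·160.0) / 55.98 = 1056/55.98 = 18.86 mg/L.
Half-life 44 h → k = ln 2 / 44 = 0.01575 h⁻¹ = 0.3781 d⁻¹.
Applying C = C₀e^(−kt): 18.86 × 0.6961 = 13.13 mg/L.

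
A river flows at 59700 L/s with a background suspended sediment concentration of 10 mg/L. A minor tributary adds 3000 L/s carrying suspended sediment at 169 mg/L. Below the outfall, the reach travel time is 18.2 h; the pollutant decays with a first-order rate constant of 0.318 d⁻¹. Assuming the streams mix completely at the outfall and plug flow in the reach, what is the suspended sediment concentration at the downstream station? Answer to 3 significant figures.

13.8 mg/L

Conservation of mass: C = (59700·10.00 + 3000·169.0) / 62700 = 1104000/62700 = 17.61 mg/L.
Decay over the reach: 17.61·exp(−kt) = 17.61·0.7857 = 13.83 mg/L.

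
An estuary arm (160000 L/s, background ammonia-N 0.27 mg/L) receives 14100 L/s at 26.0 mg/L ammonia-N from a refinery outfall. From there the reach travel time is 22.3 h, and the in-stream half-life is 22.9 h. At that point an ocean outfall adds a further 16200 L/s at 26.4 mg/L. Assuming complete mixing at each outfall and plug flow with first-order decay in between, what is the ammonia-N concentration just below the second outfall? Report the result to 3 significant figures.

3.34 mg/L

Mass balance: C = (160000·0.2700 + 14100·26.00) / 174100 = 409800/174100 = 2.354 mg/L; combined flow 174100 L/s.
Half-life 22.9 h → k = ln 2 / 22.9 = 0.03027 h⁻¹ = 0.7264 d⁻¹.
Decay over the reach: 2.354·exp(−kt) = 2.354·0.5092 = 1.198 mg/L.
At the second outfall, C = (174100·1.198 + 16200·26.40) / (174100 + 16200) = 3.344 mg/L.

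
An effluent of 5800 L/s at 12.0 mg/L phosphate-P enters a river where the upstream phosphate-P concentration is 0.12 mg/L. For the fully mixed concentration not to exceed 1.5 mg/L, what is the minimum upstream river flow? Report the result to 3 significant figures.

44100 L/s

Set C_mix = 1.5: (Q·0.1200 + 5800·12.00) / (Q + 5800) = 1.5
→ Q = 5800·(12.00 − 1.5)/(1.5 − 0.1200) = 44130 L/s.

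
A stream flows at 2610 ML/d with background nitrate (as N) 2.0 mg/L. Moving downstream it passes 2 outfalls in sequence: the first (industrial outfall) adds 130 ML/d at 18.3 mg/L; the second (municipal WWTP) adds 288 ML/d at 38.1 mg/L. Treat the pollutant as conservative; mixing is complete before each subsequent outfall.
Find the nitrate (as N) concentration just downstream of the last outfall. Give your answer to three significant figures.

6.13 mg/L

After outfall 1: Q = 2610 + 130.0 = 2740 ML/d; C = (2610·2.000 + 130.0·18.30)/2740 = 2.773 mg/L.
After outfall 2: Q = 2740 + 288.0 = 3028 ML/d; C = (2740·2.773 + 288.0·38.10)/3028 = 6.133 mg/L.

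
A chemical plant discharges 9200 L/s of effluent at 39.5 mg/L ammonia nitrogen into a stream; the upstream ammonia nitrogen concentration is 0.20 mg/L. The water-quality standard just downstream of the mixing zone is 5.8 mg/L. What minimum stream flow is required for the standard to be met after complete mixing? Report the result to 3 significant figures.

55400 L/s

Set C_mix = 5.8: (Q·0.2000 + 9200·39.50) / (Q + 9200) = 5.8
→ Q = 9200·(39.50 − 5.8)/(5.8 − 0.2000) = 55360 L/s.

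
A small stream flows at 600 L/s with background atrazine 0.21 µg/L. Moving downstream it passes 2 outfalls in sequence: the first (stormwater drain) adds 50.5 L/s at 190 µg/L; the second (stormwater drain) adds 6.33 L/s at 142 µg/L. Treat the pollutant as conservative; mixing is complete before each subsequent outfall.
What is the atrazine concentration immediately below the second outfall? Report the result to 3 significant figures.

Outfall 1: combined Q = 650.5 L/s; C = (600.0·0.2100 + 50.50·190.0)/650.5 = 14.94 µg/L.
Outfall 2: combined Q = 656.8 L/s; C = (650.5·14.94 + 6.330·142.0)/656.8 = 16.17 µg/L.

16.2 µg/L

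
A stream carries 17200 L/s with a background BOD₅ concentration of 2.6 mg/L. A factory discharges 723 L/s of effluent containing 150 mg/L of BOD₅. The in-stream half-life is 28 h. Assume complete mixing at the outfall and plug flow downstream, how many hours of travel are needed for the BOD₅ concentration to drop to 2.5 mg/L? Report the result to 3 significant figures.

49.7 h

After mixing, C = (17200·2.600 + 723.0·150.0) / 17920 = 153200/17920 = 8.546 mg/L.
Half-life 28 h → k = ln 2 / 28 = 0.02476 h⁻¹ = 0.5941 d⁻¹.
8.546·exp(−k·t) = 2.5 → t = ln(8.546/2.5)/k = 178800 s = 49.65 h.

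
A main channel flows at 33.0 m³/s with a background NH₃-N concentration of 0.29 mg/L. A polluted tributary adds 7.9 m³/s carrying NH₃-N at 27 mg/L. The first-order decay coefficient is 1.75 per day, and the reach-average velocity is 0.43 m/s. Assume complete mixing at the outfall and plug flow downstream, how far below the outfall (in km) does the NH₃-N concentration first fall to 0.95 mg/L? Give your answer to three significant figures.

Flow-weighted average: C = (33.00·0.2900 + 7.900·27.00) / 40.90 = 222.9/40.90 = 5.449 mg/L.
Set 5.449·exp(−k·t) = 0.95 → t = ln(5.449/0.95)/k = 86240 s = 23.96 h.
Distance = v·t = 0.43·86240 = 37080 m = 37.08 km.

37.1 km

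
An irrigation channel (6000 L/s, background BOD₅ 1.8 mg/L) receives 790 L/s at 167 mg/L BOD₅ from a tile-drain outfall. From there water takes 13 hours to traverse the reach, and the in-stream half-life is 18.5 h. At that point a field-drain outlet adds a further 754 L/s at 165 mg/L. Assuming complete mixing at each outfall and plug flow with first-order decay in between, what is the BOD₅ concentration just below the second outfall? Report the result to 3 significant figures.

Conservation of mass: C = (6000·1.800 + 790.0·167.0) / 6790 = 142700/6790 = 21.02 mg/L; combined flow 6790 L/s.
Half-life 18.5 h → k = ln 2 / 18.5 = 0.03747 h⁻¹ = 0.8992 d⁻¹.
After decay, C = 21.02 × e^(−kt) = 21.02 × 0.6144 = 12.92 mg/L.
At the second outfall, C = (6790·12.92 + 754.0·165.0) / (6790 + 754.0) = 28.12 mg/L.

28.1 mg/L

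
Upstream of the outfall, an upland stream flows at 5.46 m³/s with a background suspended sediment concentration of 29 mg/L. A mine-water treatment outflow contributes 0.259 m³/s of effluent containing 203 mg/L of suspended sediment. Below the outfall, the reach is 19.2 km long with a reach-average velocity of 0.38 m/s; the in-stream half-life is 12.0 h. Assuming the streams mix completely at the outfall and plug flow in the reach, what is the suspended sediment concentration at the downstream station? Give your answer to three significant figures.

After mixing, C = (5.460·29.00 + 0.2590·203.0) / 5.719 = 210.9/5.719 = 36.88 mg/L.
Travel time t = 19.2·1000 / 0.38 = 50530 s = 14.04 h.
Half-life 12.0 h → k = ln 2 / 12.0 = 0.05776 h⁻¹ = 1.386 d⁻¹.
Decay over the reach: 36.88·exp(−kt) = 36.88·0.4445 = 16.39 mg/L.

16.4 mg/L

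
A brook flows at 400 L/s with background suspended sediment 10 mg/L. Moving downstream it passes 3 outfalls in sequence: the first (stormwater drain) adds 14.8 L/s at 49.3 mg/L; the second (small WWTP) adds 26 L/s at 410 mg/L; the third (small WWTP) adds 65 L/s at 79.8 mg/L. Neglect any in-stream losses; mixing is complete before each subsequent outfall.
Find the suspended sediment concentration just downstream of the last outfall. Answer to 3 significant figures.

40.7 mg/L

After outfall 1: Q = 400.0 + 14.80 = 414.8 L/s; C = (400.0·10.00 + 14.80·49.30)/414.8 = 11.40 mg/L.
After outfall 2: Q = 414.8 + 26.00 = 440.8 L/s; C = (414.8·11.40 + 26.00·410.0)/440.8 = 34.91 mg/L.
After outfall 3: Q = 440.8 + 65.00 = 505.8 L/s; C = (440.8·34.91 + 65.00·79.80)/505.8 = 40.68 mg/L.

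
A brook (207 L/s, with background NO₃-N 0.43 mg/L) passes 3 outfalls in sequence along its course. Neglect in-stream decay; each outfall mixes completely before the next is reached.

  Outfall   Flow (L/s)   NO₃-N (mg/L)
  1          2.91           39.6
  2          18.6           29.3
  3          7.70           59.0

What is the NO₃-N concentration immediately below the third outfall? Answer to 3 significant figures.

Below outfall 1: Q → 209.9 L/s, C = (207.0·0.4300 + 2.910·39.60)/209.9 = 0.9730 mg/L.
Below outfall 2: Q → 228.5 L/s, C = (209.9·0.9730 + 18.60·29.30)/228.5 = 3.279 mg/L.
Below outfall 3: Q → 236.2 L/s, C = (228.5·3.279 + 7.700·59.00)/236.2 = 5.095 mg/L.

5.10 mg/L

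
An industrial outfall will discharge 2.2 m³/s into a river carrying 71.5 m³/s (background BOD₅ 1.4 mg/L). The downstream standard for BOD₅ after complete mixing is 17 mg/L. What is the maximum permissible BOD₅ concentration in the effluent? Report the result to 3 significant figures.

524 mg/L

At the limit, (Qr·Cr + Qe·Cₑ)/(Qr + Qe) = 17:
Cₑ = (73.70·17 − 71.50·1.400) / 2.200 = 524.0 mg/L.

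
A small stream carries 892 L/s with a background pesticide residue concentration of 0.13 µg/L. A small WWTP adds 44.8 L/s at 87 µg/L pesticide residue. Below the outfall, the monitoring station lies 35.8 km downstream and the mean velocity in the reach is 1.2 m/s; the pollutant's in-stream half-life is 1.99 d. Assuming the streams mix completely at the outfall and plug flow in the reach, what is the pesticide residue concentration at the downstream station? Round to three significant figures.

Flow-weighted average: C = (892.0·0.1300 + 44.80·87.00) / 936.8 = 4014/936.8 = 4.284 µg/L.
Travel time t = 35.8·1000 / 1.2 = 29830 s = 8.287 h.
Half-life 1.99 d → k = ln 2 / 1.99 = 0.3483 d⁻¹.
After decay, C = 4.284 × e^(−kt) = 4.284 × 0.8867 = 3.799 µg/L.

3.80 µg/L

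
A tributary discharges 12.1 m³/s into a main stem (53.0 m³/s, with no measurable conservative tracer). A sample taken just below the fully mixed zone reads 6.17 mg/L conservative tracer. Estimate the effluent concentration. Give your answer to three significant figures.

33.2 mg/L

Mass balance: 53.00·0 + 12.10·Cₑ = 65.10·6.170
→ Cₑ = (65.10·6.170 − 53.00·0) / 12.10 = 33.20 mg/L.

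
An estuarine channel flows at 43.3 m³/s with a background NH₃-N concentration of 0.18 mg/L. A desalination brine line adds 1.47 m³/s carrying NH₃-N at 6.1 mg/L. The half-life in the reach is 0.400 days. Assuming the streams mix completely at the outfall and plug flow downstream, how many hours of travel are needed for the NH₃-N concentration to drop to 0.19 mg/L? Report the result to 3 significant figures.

Mass balance: C = (43.30·0.1800 + 1.470·6.100) / 44.77 = 16.76/44.77 = 0.3744 mg/L.
Half-life 0.400 d → k = ln 2 / 0.400 = 1.733 d⁻¹.
0.3744·exp(−k·t) = 0.19 → t = ln(0.3744/0.19)/k = 33820 s = 9.394 h.

9.39 h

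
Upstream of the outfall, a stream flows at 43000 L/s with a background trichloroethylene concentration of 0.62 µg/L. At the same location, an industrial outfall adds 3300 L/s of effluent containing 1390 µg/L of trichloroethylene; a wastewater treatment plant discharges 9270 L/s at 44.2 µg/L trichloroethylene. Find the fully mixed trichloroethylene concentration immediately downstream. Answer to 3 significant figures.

Flow-weighted average: C = (43000·0.6200 + 3300·1390 + 9270·44.20) / 55570 = 5023000/55570 = 90.40 µg/L.

90.4 µg/L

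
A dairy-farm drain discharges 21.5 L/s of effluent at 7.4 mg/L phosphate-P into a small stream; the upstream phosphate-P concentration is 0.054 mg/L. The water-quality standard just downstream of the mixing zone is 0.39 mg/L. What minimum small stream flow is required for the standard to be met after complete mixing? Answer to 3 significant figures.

449 L/s

Set C_mix = 0.39: (Q·0.05400 + 21.50·7.400) / (Q + 21.50) = 0.39
→ Q = 21.50·(7.400 − 0.39)/(0.39 − 0.05400) = 448.6 L/s.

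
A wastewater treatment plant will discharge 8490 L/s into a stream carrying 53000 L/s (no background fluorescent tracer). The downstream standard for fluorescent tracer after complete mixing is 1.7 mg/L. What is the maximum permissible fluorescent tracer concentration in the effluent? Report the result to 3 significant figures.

At the limit, (Qr·Cr + Qe·Cₑ)/(Qr + Qe) = 1.7:
Cₑ = (61490·1.7 − 53000·0) / 8490 = 12.31 mg/L.

12.3 mg/L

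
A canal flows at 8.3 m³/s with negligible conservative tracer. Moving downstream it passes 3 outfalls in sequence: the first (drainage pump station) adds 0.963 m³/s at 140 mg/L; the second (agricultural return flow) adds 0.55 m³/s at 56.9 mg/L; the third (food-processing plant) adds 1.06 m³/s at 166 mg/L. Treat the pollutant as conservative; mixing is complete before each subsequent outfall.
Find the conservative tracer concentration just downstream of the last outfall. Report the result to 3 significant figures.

After outfall 1: Q = 8.300 + 0.9630 = 9.263 m³/s; C = (8.300·0 + 0.9630·140.0)/9.263 = 14.55 mg/L.
After outfall 2: Q = 9.263 + 0.5500 = 9.813 m³/s; C = (9.263·14.55 + 0.5500·56.90)/9.813 = 16.93 mg/L.
After outfall 3: Q = 9.813 + 1.060 = 10.87 m³/s; C = (9.813·16.93 + 1.060·166.0)/10.87 = 31.46 mg/L.

31.5 mg/L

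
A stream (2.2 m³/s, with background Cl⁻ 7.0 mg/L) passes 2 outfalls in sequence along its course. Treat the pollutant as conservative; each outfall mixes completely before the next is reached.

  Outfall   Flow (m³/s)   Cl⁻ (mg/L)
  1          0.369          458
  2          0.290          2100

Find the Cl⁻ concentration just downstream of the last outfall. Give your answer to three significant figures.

278 mg/L

After outfall 1: Q = 2.200 + 0.3690 = 2.569 m³/s; C = (2.200·7.000 + 0.3690·458.0)/2.569 = 71.78 mg/L.
After outfall 2: Q = 2.569 + 0.2900 = 2.859 m³/s; C = (2.569·71.78 + 0.2900·2100)/2.859 = 277.5 mg/L.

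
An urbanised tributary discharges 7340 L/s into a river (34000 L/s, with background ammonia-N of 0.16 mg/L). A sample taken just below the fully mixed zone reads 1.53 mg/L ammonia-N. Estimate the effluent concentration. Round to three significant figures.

7.88 mg/L

Mass balance: 34000·0.1600 + 7340·Cₑ = 41340·1.530
→ Cₑ = (41340·1.530 − 34000·0.1600) / 7340 = 7.876 mg/L.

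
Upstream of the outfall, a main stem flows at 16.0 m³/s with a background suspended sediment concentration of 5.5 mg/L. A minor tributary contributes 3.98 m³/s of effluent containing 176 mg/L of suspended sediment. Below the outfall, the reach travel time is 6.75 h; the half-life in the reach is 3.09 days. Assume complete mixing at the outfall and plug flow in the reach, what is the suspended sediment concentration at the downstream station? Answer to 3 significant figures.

After mixing, C = (16.00·5.500 + 3.980·176.0) / 19.98 = 788.5/19.98 = 39.46 mg/L.
Half-life 3.09 d → k = ln 2 / 3.09 = 0.2243 d⁻¹.
First-order decay: C = 39.46·exp(−k·t) = 39.46·0.9389 = 37.05 mg/L.

37.1 mg/L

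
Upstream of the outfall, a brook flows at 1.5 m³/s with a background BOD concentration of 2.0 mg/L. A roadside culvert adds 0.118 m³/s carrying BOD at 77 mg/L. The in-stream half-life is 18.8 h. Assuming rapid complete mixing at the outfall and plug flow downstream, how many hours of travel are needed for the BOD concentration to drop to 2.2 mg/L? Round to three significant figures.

33.2 h

Mixed concentration C = ΣQC/ΣQ = (1.500·2.000 + 0.1180·77.00) / 1.618 = 12.09/1.618 = 7.470 mg/L.
Half-life 18.8 h → k = ln 2 / 18.8 = 0.03687 h⁻¹ = 0.8849 d⁻¹.
7.470·exp(−k·t) = 2.2 → t = ln(7.470/2.2)/k = 119400 s = 33.15 h.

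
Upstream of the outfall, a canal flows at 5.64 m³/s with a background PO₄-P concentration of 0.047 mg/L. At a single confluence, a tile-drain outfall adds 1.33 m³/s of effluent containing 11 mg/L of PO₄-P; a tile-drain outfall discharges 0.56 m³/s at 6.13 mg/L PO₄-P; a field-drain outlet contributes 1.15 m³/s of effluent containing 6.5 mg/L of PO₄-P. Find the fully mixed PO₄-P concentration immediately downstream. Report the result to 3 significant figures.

Conservation of mass: C = (5.640·0.04700 + 1.330·11.00 + 0.5600·6.130 + 1.150·6.500) / 8.680 = 25.80/8.680 = 2.973 mg/L.

2.97 mg/L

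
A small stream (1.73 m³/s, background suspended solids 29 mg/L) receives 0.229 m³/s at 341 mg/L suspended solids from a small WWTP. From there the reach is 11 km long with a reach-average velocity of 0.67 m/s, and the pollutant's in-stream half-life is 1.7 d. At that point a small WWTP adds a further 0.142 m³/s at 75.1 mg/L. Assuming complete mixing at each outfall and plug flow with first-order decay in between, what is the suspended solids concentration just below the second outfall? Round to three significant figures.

61.6 mg/L

Flow-weighted average: C = (1.730·29.00 + 0.2290·341.0) / 1.959 = 128.3/1.959 = 65.47 mg/L; combined flow 1.959 m³/s.
Travel time t = 11·1000 / 0.67 = 16420 s = 4.561 h.
Half-life 1.7 d → k = ln 2 / 1.7 = 0.4077 d⁻¹.
First-order decay: C = 65.47·exp(−k·t) = 65.47·0.9254 = 60.59 mg/L.
Second outfall: C = (1.959·60.59 + 0.1420·75.10)/2.101 = 61.57 mg/L.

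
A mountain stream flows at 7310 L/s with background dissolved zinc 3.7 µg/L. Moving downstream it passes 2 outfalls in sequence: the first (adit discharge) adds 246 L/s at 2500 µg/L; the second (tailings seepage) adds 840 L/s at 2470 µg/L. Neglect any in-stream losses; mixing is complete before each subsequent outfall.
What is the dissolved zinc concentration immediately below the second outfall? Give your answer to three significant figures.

324 µg/L

After outfall 1: Q = 7310 + 246.0 = 7556 L/s; C = (7310·3.700 + 246.0·2500)/7556 = 84.97 µg/L.
After outfall 2: Q = 7556 + 840.0 = 8396 L/s; C = (7556·84.97 + 840.0·2470)/8396 = 323.6 µg/L.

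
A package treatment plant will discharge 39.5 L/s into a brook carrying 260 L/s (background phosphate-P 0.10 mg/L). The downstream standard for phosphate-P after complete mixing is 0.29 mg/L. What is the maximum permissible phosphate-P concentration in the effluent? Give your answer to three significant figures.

1.54 mg/L

At the limit, (Qr·Cr + Qe·Cₑ)/(Qr + Qe) = 0.29:
Cₑ = (299.5·0.29 − 260.0·0.1000) / 39.50 = 1.541 mg/L.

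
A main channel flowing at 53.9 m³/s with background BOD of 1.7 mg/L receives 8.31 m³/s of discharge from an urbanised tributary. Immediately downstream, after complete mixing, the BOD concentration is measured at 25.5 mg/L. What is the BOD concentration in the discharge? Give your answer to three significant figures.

Mass balance: 53.90·1.700 + 8.310·Cₑ = 62.21·25.50
→ Cₑ = (62.21·25.50 − 53.90·1.700) / 8.310 = 179.9 mg/L.

180 mg/L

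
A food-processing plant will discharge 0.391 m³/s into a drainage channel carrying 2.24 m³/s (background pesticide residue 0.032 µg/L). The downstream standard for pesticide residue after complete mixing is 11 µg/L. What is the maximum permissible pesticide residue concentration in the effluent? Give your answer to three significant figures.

At the limit, (Qr·Cr + Qe·Cₑ)/(Qr + Qe) = 11:
Cₑ = (2.631·11 − 2.240·0.03200) / 0.3910 = 73.83 µg/L.

73.8 µg/L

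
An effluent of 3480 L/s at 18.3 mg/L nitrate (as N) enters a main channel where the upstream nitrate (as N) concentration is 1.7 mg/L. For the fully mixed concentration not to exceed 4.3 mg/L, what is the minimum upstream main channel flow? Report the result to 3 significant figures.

Set C_mix = 4.3: (Q·1.700 + 3480·18.30) / (Q + 3480) = 4.3
→ Q = 3480·(18.30 − 4.3)/(4.3 − 1.700) = 18740 L/s.

18700 L/s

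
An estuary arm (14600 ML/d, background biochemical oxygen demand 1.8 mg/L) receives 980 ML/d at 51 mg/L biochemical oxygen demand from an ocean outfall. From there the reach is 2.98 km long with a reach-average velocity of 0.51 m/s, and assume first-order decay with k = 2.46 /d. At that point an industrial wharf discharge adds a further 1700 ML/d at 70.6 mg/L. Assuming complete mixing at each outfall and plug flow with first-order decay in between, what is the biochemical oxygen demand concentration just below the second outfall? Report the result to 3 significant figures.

10.7 mg/L

Mass balance: C = (14600·1.800 + 980.0·51.00) / 15580 = 76260/15580 = 4.895 mg/L; combined flow 15580 ML/d.
Travel time t = 2.98·1000 / 0.51 = 5843 s = 1.623 h.
After decay, C = 4.895 × e^(−kt) = 4.895 × 0.8467 = 4.145 mg/L.
At the second outfall, C = (15580·4.145 + 1700·70.60) / (15580 + 1700) = 10.68 mg/L.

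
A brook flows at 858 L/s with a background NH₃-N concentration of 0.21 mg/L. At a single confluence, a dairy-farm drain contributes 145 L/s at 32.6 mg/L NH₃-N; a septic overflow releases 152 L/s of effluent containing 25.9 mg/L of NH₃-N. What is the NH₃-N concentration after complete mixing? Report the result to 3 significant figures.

Conservation of mass: C = (858.0·0.2100 + 145.0·32.60 + 152.0·25.90) / 1155 = 8844/1155 = 7.657 mg/L.

7.66 mg/L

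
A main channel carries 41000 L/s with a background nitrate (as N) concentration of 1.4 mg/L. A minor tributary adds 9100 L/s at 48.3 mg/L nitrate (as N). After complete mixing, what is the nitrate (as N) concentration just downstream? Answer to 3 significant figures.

Mixed concentration C = ΣQC/ΣQ = (41000·1.400 + 9100·48.30) / 50100 = 496900/50100 = 9.919 mg/L.

9.92 mg/L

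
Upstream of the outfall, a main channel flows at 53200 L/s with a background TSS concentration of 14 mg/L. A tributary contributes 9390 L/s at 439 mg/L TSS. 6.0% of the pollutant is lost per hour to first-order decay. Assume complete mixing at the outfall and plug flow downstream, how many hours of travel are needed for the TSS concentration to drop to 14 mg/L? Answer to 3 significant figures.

27.7 h

Flow-weighted average: C = (53200·14.00 + 9390·439.0) / 62590 = 4867000/62590 = 77.76 mg/L.
6.0%/h lost → k = −ln(1 − 0.06) = 0.06188 h⁻¹.
77.76·exp(−k·t) = 14 → t = ln(77.76/14)/k = 99760 s = 27.71 h.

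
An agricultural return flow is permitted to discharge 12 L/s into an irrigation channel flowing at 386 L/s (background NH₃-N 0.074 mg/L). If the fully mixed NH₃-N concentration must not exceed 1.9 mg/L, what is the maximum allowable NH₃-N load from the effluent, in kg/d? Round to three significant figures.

Mass balance at the limit: 386.0·0.07400 + 12.00·Cₑ = 398.0·1.9 → Cₑ = 60.64 mg/L.
12.00 L/s = 0.01200 m³/s. Load = 0.01200 m³/s × 60.64 g/m³ × 86 400 s/d = 62.87 kg/d.

62.9 kg/d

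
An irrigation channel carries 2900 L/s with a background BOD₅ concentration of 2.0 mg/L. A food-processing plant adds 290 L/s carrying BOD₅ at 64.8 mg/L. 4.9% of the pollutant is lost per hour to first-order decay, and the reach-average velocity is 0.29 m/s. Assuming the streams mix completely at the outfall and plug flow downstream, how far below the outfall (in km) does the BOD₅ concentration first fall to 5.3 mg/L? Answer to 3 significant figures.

Mass balance: C = (2900·2.000 + 290.0·64.80) / 3190 = 24590/3190 = 7.709 mg/L.
4.9%/h lost → k = −ln(1 − 0.049) = 0.05024 h⁻¹.
Set 7.709·exp(−k·t) = 5.3 → t = ln(7.709/5.3)/k = 26850 s = 7.458 h.
Distance = v·t = 0.29·26850 = 7786 m = 7.786 km.

7.79 km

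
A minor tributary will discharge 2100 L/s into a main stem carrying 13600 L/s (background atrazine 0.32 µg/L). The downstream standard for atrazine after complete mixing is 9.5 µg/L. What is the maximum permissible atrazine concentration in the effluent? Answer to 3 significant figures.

At the limit, (Qr·Cr + Qe·Cₑ)/(Qr + Qe) = 9.5:
Cₑ = (15700·9.5 − 13600·0.3200) / 2100 = 68.95 µg/L.

69.0 µg/L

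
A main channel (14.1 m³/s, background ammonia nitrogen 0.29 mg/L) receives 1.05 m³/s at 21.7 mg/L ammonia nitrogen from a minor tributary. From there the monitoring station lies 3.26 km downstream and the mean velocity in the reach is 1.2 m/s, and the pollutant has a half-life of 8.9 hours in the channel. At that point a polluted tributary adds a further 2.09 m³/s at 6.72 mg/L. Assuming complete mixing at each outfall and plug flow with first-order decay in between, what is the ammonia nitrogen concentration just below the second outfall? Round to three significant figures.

2.28 mg/L

After mixing, C = (14.10·0.2900 + 1.050·21.70) / 15.15 = 26.87/15.15 = 1.774 mg/L; combined flow 15.15 m³/s.
Travel time t = 3.26·1000 / 1.2 = 2717 s = 0.7546 h.
Half-life 8.9 h → k = ln 2 / 8.9 = 0.07788 h⁻¹ = 1.869 d⁻¹.
Applying C = C₀e^(−kt): 1.774 × 0.9429 = 1.673 mg/L.
Second outfall: C = (15.15·1.673 + 2.090·6.720)/17.24 = 2.285 mg/L.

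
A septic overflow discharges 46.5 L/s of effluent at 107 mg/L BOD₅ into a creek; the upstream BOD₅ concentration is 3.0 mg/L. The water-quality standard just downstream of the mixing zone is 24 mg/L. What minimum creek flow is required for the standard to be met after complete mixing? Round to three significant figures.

184 L/s

Set C_mix = 24: (Q·3.000 + 46.50·107.0) / (Q + 46.50) = 24
→ Q = 46.50·(107.0 − 24)/(24 − 3.000) = 183.8 L/s.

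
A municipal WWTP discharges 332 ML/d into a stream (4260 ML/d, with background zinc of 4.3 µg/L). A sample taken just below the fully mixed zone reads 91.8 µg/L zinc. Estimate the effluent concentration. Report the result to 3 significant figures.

1210 µg/L

Mass balance: 4260·4.300 + 332.0·Cₑ = 4592·91.80
→ Cₑ = (4592·91.80 − 4260·4.300) / 332.0 = 1215 µg/L.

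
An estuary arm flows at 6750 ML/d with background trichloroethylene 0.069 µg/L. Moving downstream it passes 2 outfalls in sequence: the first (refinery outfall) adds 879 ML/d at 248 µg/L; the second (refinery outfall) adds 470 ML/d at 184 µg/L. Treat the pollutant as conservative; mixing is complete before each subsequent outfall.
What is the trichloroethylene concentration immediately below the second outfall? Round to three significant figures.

After outfall 1: Q = 6750 + 879.0 = 7629 ML/d; C = (6750·0.06900 + 879.0·248.0)/7629 = 28.64 µg/L.
After outfall 2: Q = 7629 + 470.0 = 8099 ML/d; C = (7629·28.64 + 470.0·184.0)/8099 = 37.65 µg/L.

37.7 µg/L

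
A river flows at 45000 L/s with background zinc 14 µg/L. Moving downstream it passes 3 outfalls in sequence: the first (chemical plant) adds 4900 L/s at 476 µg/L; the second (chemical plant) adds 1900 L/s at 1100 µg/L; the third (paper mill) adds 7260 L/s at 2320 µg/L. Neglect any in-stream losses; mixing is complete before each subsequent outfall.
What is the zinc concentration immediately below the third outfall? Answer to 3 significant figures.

Below outfall 1: Q → 49900 L/s, C = (45000·14.00 + 4900·476.0)/49900 = 59.37 µg/L.
Below outfall 2: Q → 51800 L/s, C = (49900·59.37 + 1900·1100)/51800 = 97.54 µg/L.
Below outfall 3: Q → 59060 L/s, C = (51800·97.54 + 7260·2320)/59060 = 370.7 µg/L.

371 µg/L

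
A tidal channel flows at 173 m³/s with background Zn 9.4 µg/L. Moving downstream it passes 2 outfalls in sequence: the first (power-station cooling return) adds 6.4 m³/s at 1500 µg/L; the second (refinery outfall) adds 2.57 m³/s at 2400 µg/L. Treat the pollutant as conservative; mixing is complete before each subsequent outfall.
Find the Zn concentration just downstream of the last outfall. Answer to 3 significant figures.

95.6 µg/L

Below outfall 1: Q → 179.4 m³/s, C = (173.0·9.400 + 6.400·1500)/179.4 = 62.58 µg/L.
Below outfall 2: Q → 182.0 m³/s, C = (179.4·62.58 + 2.570·2400)/182.0 = 95.59 µg/L.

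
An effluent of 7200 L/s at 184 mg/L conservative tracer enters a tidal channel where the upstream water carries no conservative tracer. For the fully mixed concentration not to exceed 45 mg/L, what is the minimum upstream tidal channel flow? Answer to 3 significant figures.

Set C_mix = 45: (Q·0 + 7200·184.0) / (Q + 7200) = 45
→ Q = 7200·(184.0 − 45)/(45 − 0) = 22240 L/s.

22200 L/s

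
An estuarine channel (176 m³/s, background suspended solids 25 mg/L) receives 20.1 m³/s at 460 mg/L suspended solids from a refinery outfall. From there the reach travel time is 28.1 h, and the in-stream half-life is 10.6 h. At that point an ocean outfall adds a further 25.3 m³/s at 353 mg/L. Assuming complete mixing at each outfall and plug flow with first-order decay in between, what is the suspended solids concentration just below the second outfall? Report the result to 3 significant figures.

After mixing, C = (176.0·25.00 + 20.10·460.0) / 196.1 = 13650/196.1 = 69.59 mg/L; combined flow 196.1 m³/s.
Half-life 10.6 h → k = ln 2 / 10.6 = 0.06539 h⁻¹ = 1.569 d⁻¹.
Applying C = C₀e^(−kt): 69.59 × 0.1592 = 11.08 mg/L.
Second outfall: C = (196.1·11.08 + 25.30·353.0)/221.4 = 50.15 mg/L.

50.2 mg/L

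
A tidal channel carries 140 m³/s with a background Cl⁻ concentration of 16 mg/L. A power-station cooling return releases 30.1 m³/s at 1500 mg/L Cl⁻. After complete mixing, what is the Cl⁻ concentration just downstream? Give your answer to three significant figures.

279 mg/L

After mixing, C = (140.0·16.00 + 30.10·1500) / 170.1 = 47390/170.1 = 278.6 mg/L.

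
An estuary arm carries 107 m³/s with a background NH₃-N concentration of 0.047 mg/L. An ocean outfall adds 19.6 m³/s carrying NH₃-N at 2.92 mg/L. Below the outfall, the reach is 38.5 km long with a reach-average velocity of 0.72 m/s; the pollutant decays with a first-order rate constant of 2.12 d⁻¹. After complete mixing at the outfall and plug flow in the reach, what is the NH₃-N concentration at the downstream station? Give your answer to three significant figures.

Flow-weighted average: C = (107.0·0.04700 + 19.60·2.920) / 126.6 = 62.26/126.6 = 0.4918 mg/L.
Travel time t = 38.5·1000 / 0.72 = 53470 s = 14.85 h.
After decay, C = 0.4918 × e^(−kt) = 0.4918 × 0.2693 = 0.1324 mg/L.

0.132 mg/L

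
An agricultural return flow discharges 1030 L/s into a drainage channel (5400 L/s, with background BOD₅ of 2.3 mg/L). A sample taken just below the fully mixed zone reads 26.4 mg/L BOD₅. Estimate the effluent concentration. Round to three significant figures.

Mass balance: 5400·2.300 + 1030·Cₑ = 6430·26.40
→ Cₑ = (6430·26.40 − 5400·2.300) / 1030 = 152.7 mg/L.

153 mg/L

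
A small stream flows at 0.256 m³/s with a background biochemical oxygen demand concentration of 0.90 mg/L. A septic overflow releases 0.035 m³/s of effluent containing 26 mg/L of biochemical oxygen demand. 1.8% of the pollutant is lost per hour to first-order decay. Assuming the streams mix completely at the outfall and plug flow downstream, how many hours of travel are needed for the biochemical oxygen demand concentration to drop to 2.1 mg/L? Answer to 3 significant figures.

Conservation of mass: C = (0.2560·0.9000 + 0.03500·26.00) / 0.2910 = 1.140/0.2910 = 3.919 mg/L.
1.8%/h lost → k = −ln(1 − 0.018) = 0.01816 h⁻¹.
3.919·exp(−k·t) = 2.1 → t = ln(3.919/2.1)/k = 123600 s = 34.35 h.

34.3 h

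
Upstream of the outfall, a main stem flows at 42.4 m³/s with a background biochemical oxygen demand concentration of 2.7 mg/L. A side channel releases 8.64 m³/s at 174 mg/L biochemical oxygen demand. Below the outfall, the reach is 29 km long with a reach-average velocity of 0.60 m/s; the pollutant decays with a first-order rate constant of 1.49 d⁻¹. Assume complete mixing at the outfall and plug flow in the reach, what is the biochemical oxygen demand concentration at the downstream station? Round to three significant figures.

Mixed concentration C = ΣQC/ΣQ = (42.40·2.700 + 8.640·174.0) / 51.04 = 1618/51.04 = 31.70 mg/L.
Travel time t = 29·1000 / 0.60 = 48330 s = 13.43 h.
First-order decay: C = 31.70·exp(−k·t) = 31.70·0.4345 = 13.77 mg/L.

13.8 mg/L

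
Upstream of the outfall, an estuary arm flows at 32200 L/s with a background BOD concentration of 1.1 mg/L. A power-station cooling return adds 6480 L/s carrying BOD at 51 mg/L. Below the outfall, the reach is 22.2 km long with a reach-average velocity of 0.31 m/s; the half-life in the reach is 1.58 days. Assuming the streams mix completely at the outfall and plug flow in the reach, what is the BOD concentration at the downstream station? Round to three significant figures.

Flow-weighted average: C = (32200·1.100 + 6480·51.00) / 38680 = 365900/38680 = 9.460 mg/L.
Travel time t = 22.2·1000 / 0.31 = 71610 s = 19.89 h.
Half-life 1.58 d → k = ln 2 / 1.58 = 0.4387 d⁻¹.
Decay over the reach: 9.460·exp(−kt) = 9.460·0.6952 = 6.576 mg/L.

6.58 mg/L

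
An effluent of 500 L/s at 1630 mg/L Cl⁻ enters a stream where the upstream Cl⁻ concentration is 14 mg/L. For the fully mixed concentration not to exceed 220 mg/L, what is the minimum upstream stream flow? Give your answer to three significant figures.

Set C_mix = 220: (Q·14.00 + 500.0·1630) / (Q + 500.0) = 220
→ Q = 500.0·(1630 − 220)/(220 − 14.00) = 3422 L/s.

3420 L/s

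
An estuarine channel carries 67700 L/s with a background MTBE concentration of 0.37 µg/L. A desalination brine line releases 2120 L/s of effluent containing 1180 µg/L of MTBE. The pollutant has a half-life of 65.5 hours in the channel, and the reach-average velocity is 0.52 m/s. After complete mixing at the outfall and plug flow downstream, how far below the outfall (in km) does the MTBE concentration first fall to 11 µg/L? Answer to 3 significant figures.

Mass balance: C = (67700·0.3700 + 2120·1180) / 69820 = 2527000/69820 = 36.19 µg/L.
Half-life 65.5 h → k = ln 2 / 65.5 = 0.01058 h⁻¹ = 0.2540 d⁻¹.
Set 36.19·exp(−k·t) = 11 → t = ln(36.19/11)/k = 405100 s = 112.5 h.
Distance = v·t = 0.52·405100 = 210700 m = 210.7 km.

211 km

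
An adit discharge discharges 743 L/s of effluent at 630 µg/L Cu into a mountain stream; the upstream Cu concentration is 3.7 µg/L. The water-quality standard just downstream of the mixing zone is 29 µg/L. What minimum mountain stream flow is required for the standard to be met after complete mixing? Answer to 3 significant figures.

17600 L/s

Set C_mix = 29: (Q·3.700 + 743.0·630.0) / (Q + 743.0) = 29
→ Q = 743.0·(630.0 − 29)/(29 − 3.700) = 17650 L/s.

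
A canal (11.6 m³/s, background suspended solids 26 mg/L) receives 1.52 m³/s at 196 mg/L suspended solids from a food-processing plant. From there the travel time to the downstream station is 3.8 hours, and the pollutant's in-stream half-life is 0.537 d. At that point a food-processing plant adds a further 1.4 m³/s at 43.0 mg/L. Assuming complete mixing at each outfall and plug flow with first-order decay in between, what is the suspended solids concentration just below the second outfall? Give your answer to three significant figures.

37.8 mg/L

After mixing, C = (11.60·26.00 + 1.520·196.0) / 13.12 = 599.5/13.12 = 45.70 mg/L; combined flow 13.12 m³/s.
Half-life 0.537 d → k = ln 2 / 0.537 = 1.291 d⁻¹.
Decay over the reach: 45.70·exp(−kt) = 45.70·0.8152 = 37.25 mg/L.
Second outfall: C = (13.12·37.25 + 1.400·43.00)/14.52 = 37.80 mg/L.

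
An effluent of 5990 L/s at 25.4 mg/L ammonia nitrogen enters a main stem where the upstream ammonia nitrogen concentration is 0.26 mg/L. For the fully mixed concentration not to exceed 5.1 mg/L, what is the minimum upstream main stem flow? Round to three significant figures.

Set C_mix = 5.1: (Q·0.2600 + 5990·25.40) / (Q + 5990) = 5.1
→ Q = 5990·(25.40 − 5.1)/(5.1 − 0.2600) = 25120 L/s.

25100 L/s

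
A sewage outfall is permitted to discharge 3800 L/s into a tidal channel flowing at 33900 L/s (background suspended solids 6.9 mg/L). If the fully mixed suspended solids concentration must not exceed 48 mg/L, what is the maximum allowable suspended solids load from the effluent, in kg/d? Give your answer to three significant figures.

136000 kg/d

Mass balance at the limit: 33900·6.900 + 3800·Cₑ = 37700·48 → Cₑ = 414.7 mg/L.
3800 L/s = 3.800 m³/s. Load = 3.800 m³/s × 414.7 g/m³ × 86 400 s/d = 136100 kg/d.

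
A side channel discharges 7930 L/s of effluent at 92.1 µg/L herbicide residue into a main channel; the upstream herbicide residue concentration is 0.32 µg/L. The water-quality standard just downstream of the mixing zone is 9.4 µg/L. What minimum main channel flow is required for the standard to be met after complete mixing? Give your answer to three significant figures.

72200 L/s

Set C_mix = 9.4: (Q·0.3200 + 7930·92.10) / (Q + 7930) = 9.4
→ Q = 7930·(92.10 − 9.4)/(9.4 − 0.3200) = 72230 L/s.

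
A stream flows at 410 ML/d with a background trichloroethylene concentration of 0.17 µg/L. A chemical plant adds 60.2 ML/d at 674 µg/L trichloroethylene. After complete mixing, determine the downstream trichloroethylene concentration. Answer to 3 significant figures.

Mass balance: C = (410.0·0.1700 + 60.20·674.0) / 470.2 = 40640/470.2 = 86.44 µg/L.

86.4 µg/L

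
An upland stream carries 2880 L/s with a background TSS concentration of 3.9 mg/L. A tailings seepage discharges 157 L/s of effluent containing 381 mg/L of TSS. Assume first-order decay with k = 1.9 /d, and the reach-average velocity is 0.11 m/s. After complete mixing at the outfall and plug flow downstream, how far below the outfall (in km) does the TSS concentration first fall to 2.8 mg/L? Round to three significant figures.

Mass balance: C = (2880·3.900 + 157.0·381.0) / 3037 = 71050/3037 = 23.39 mg/L.
Set 23.39·exp(−k·t) = 2.8 → t = ln(23.39/2.8)/k = 96540 s = 26.82 h.
Distance = v·t = 0.11·96540 = 10620 m = 10.62 km.

10.6 km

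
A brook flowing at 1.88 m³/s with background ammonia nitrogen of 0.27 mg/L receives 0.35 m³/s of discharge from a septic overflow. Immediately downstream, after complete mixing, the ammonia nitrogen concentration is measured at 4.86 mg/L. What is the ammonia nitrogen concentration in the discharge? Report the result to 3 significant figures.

Mass balance: 1.880·0.2700 + 0.3500·Cₑ = 2.230·4.860
→ Cₑ = (2.230·4.860 − 1.880·0.2700) / 0.3500 = 29.51 mg/L.

29.5 mg/L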